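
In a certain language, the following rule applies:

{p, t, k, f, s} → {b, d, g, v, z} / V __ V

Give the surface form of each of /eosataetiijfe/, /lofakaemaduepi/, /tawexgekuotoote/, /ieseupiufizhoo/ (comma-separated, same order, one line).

/eosataetiijfe/: /s/ is a voiceless obstruent between vowels /o/ and /a/, so it voices to [z]. /t/ is a voiceless obstruent between vowels /a/ and /a/, so it voices to [d]. /t/ is a voiceless obstruent between vowels /e/ and /i/, so it voices to [d]. → [eozadaediijfe].
/lofakaemaduepi/: /f/ is a voiceless obstruent between vowels /o/ and /a/, so it voices to [v]. /k/ is a voiceless obstruent between vowels /a/ and /a/, so it voices to [g]. /p/ is a voiceless obstruent between vowels /e/ and /i/, so it voices to [b]. → [lovagaemaduebi].
/tawexgekuotoote/: /k/ is a voiceless obstruent between vowels /e/ and /u/, so it voices to [g]. /t/ is a voiceless obstruent between vowels /o/ and /o/, so it voices to [d]. /t/ is a voiceless obstruent between vowels /o/ and /e/, so it voices to [d]. → [tawexgeguodoode].
/ieseupiufizhoo/: /s/ is a voiceless obstruent between vowels /e/ and /e/, so it voices to [z]. /p/ is a voiceless obstruent between vowels /u/ and /i/, so it voices to [b]. /f/ is a voiceless obstruent between vowels /u/ and /i/, so it voices to [v]. → [iezeubiuvizhoo].

eozadaediijfe, lovagaemaduebi, tawexgeguodoode, iezeubiuvizhoo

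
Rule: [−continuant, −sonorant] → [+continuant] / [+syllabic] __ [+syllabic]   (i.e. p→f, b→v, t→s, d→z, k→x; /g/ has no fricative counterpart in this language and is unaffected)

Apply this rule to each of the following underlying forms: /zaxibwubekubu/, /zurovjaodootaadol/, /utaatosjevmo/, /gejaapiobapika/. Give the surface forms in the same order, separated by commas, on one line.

zaxibwuvexuvu, zurovjaozoosaazol, usaasosjevmo, gejaafiovafixa

/zaxibwubekubu/: /b/ is a stop between vowels /u/ and /e/, so it spirantizes to the fricative [v]. /k/ is a stop between vowels /e/ and /u/, so it spirantizes to the fricative [x]. /b/ is a stop between vowels /u/ and /u/, so it spirantizes to the fricative [v]. → [zaxibwuvexuvu].
/zurovjaodootaadol/: /d/ is a stop between vowels /o/ and /o/, so it spirantizes to the fricative [z]. /t/ is a stop between vowels /o/ and /a/, so it spirantizes to the fricative [s]. /d/ is a stop between vowels /a/ and /o/, so it spirantizes to the fricative [z]. → [zurovjaozoosaazol].
/utaatosjevmo/: /t/ is a stop between vowels /u/ and /a/, so it spirantizes to the fricative [s]. /t/ is a stop between vowels /a/ and /o/, so it spirantizes to the fricative [s]. → [usaasosjevmo].
/gejaapiobapika/: /p/ is a stop between vowels /a/ and /i/, so it spirantizes to the fricative [f]. /b/ is a stop between vowels /o/ and /a/, so it spirantizes to the fricative [v]. /p/ is a stop between vowels /a/ and /i/, so it spirantizes to the fricative [f]. /k/ is a stop between vowels /i/ and /a/, so it spirantizes to the fricative [x]. → [gejaafiovafixa].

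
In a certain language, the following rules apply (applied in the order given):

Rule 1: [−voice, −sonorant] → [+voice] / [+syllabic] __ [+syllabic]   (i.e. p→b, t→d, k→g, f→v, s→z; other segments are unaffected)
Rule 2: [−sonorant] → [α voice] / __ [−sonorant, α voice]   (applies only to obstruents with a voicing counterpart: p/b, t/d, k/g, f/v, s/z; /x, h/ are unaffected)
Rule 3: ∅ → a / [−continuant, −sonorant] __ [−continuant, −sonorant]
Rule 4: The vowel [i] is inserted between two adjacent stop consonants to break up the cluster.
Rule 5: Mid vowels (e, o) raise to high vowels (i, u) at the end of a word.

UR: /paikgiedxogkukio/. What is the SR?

paigagietxokakugiu

Rule 1 (intervocalic voicing): /k/ is a voiceless obstruent between vowels /u/ and /i/, so it voices to [g]. /paikgiedxogkukio/ → paikgiedxogkugio.
Rule 2 (regressive voicing assimilation): /k/ precedes the voiced obstruent /g/, so it voices to [g] by assimilation. /d/ precedes the voiceless obstruent /x/, so it devoices to [t] by assimilation. /g/ precedes the voiceless obstruent /k/, so it devoices to [k] by assimilation. /paikgiedxogkugio/ → paiggietxokkugio.
Rule 3 (stop-cluster a-epenthesis): /g/ and /g/ form a stop–stop cluster, so [a] is inserted between them. /k/ and /k/ form a stop–stop cluster, so [a] is inserted between them. /paiggietxokkugio/ → paigagietxokakugio.
Rule 4 (stop-cluster i-epenthesis): no segment meets the environment; /paigagietxokakugio/ is unchanged.
Rule 5 (final vowel raising): /o/ is a mid vowel in word-final position, so it raises to [u]. /paigagietxokakugio/ → paigagietxokakugiu.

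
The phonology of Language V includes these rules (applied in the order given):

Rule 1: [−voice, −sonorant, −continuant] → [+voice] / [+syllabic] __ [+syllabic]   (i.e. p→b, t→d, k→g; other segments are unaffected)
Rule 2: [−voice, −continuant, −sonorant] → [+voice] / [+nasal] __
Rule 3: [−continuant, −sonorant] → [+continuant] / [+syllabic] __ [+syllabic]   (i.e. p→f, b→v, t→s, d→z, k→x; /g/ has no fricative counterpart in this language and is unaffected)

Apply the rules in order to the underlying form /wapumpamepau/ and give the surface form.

Rule 1 (intervocalic voicing): /p/ is a voiceless stop between vowels /a/ and /u/, so it voices to [b]. /p/ is a voiceless stop between vowels /e/ and /a/, so it voices to [b]. /wapumpamepau/ → wabumpamebau.
Rule 2 (post-nasal voicing): /p/ is a voiceless stop immediately after the nasal /m/, so it voices to [b]. /wabumpamebau/ → wabumbamebau.
Rule 3 (intervocalic spirantization): /b/ is a stop between vowels /a/ and /u/, so it spirantizes to the fricative [v]. /b/ is a stop between vowels /e/ and /a/, so it spirantizes to the fricative [v]. /wabumbamebau/ → wavumbamevau.

wavumbamevau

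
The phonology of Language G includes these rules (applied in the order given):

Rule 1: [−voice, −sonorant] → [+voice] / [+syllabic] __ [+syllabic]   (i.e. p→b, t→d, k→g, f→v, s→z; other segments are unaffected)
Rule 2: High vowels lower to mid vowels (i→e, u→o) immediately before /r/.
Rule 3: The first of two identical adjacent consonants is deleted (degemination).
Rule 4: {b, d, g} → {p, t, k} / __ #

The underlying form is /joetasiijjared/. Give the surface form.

Rule 1 (intervocalic voicing): /t/ is a voiceless obstruent between vowels /e/ and /a/, so it voices to [d]. /s/ is a voiceless obstruent between vowels /a/ and /i/, so it voices to [z]. /joetasiijjared/ → joedaziijjared.
Rule 2 (pre-rhotic lowering): no segment meets the environment; /joedaziijjared/ is unchanged.
Rule 3 (degemination): /jj/ is a geminate; the first /j/ deletes. /joedaziijjared/ → joedaziijared.
Rule 4 (final devoicing): /d/ is a voiced stop in word-final position, so it devoices to [t]. /joedaziijared/ → joedaziijaret.

joedaziijaret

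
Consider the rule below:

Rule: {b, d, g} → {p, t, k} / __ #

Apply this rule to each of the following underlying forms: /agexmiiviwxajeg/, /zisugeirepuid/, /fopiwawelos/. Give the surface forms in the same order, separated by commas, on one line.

/agexmiiviwxajeg/: /g/ is a voiced stop in word-final position, so it devoices to [k]. → [agexmiiviwxajek].
/zisugeirepuid/: /d/ is a voiced stop in word-final position, so it devoices to [t]. → [zisugeirepuit].
/fopiwawelos/: the rule's environment is not met; surfaces unchanged as [fopiwawelos].

agexmiiviwxajek, zisugeirepuit, fopiwawelos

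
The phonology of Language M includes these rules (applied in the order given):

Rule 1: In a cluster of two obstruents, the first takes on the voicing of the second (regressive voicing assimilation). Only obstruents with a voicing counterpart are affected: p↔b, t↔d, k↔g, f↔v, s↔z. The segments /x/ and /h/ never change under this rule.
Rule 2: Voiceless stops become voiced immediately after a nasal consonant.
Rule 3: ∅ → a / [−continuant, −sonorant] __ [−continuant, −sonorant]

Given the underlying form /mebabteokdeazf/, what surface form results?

Rule 1 (regressive voicing assimilation): /b/ precedes the voiceless obstruent /t/, so it devoices to [p] by assimilation. /k/ precedes the voiced obstruent /d/, so it voices to [g] by assimilation. /z/ precedes the voiceless obstruent /f/, so it devoices to [s] by assimilation. /mebabteokdeazf/ → mebapteogdeasf.
Rule 2 (post-nasal voicing): no segment meets the environment; /mebapteogdeasf/ is unchanged.
Rule 3 (stop-cluster a-epenthesis): /p/ and /t/ form a stop–stop cluster, so [a] is inserted between them. /g/ and /d/ form a stop–stop cluster, so [a] is inserted between them. /mebapteogdeasf/ → mebapateogadeasf.

mebapateogadeasf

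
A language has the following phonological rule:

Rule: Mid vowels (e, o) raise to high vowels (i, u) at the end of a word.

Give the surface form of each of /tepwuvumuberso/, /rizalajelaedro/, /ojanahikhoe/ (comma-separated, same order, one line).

tepwuvumubersu, rizalajelaedru, ojanahikhoi

/tepwuvumuberso/: /o/ is a mid vowel in word-final position, so it raises to [u]. → [tepwuvumubersu].
/rizalajelaedro/: /o/ is a mid vowel in word-final position, so it raises to [u]. → [rizalajelaedru].
/ojanahikhoe/: /e/ is a mid vowel in word-final position, so it raises to [i]. → [ojanahikhoi].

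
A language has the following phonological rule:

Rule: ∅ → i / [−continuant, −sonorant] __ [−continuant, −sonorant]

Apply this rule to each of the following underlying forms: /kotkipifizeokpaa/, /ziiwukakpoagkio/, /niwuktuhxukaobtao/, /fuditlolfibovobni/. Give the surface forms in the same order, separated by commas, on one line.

kotikipifizeokipaa, ziiwukakipoagikio, niwukituhxukaobitao, fuditlolfibovobni

/kotkipifizeokpaa/: /t/ and /k/ form a stop–stop cluster, so [i] is inserted between them. /k/ and /p/ form a stop–stop cluster, so [i] is inserted between them. → [kotikipifizeokipaa].
/ziiwukakpoagkio/: /k/ and /p/ form a stop–stop cluster, so [i] is inserted between them. /g/ and /k/ form a stop–stop cluster, so [i] is inserted between them. → [ziiwukakipoagikio].
/niwuktuhxukaobtao/: /k/ and /t/ form a stop–stop cluster, so [i] is inserted between them. /b/ and /t/ form a stop–stop cluster, so [i] is inserted between them. → [niwukituhxukaobitao].
/fuditlolfibovobni/: the rule's environment is not met; surfaces unchanged as [fuditlolfibovobni].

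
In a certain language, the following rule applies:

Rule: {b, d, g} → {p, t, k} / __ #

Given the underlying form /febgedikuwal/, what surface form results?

febgedikuwal

No segment of /febgedikuwal/ meets the structural description of the rule, so the form surfaces unchanged.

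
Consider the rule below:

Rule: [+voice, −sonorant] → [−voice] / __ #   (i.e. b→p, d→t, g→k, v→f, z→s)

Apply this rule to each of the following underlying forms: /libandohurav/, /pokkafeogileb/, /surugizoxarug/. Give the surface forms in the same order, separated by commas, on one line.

/libandohurav/: /v/ is a voiced obstruent in word-final position, so it devoices to [f]. → [libandohuraf].
/pokkafeogileb/: /b/ is a voiced obstruent in word-final position, so it devoices to [p]. → [pokkafeogilep].
/surugizoxarug/: /g/ is a voiced obstruent in word-final position, so it devoices to [k]. → [surugizoxaruk].

libandohuraf, pokkafeogilep, surugizoxaruk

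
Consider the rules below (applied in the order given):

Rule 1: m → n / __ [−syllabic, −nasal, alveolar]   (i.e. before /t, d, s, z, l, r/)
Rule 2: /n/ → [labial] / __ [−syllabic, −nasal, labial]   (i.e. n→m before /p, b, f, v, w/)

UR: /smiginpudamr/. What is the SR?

smigimpudanr

Rule 1 (nasal place assimilation): /m/ precedes the alveolar consonant /r/, so it assimilates in place to [n]. /smiginpudamr/ → smiginpudanr.
Rule 2 (nasal place assimilation): /n/ precedes the labial consonant /p/, so it assimilates in place to [m]. /smiginpudanr/ → smigimpudanr.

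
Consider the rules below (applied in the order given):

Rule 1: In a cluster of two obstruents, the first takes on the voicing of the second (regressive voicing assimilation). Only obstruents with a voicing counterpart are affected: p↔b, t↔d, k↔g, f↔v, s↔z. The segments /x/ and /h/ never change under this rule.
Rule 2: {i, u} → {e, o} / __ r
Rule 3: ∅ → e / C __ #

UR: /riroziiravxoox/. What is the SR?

rerozierafxooxe

Rule 1 (regressive voicing assimilation): /v/ precedes the voiceless obstruent /x/, so it devoices to [f] by assimilation. /riroziiravxoox/ → riroziirafxoox.
Rule 2 (pre-rhotic lowering): /i/ is a high vowel immediately before /r/, so it lowers to [e]. /i/ is a high vowel immediately before /r/, so it lowers to [e]. /riroziirafxoox/ → rerozierafxoox.
Rule 3 (final e-epenthesis): the form ends in the consonant /x/, so [e] is inserted word-finally. /rerozierafxoox/ → rerozierafxooxe.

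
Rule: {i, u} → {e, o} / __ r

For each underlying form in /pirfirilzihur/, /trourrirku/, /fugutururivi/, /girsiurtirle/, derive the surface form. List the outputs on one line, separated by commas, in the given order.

/pirfirilzihur/: /i/ is a high vowel immediately before /r/, so it lowers to [e]. /i/ is a high vowel immediately before /r/, so it lowers to [e]. /u/ is a high vowel immediately before /r/, so it lowers to [o]. → [perferilzihor].
/trourrirku/: /u/ is a high vowel immediately before /r/, so it lowers to [o]. /i/ is a high vowel immediately before /r/, so it lowers to [e]. → [troorrerku].
/fugutururivi/: /u/ is a high vowel immediately before /r/, so it lowers to [o]. /u/ is a high vowel immediately before /r/, so it lowers to [o]. → [fugutororivi].
/girsiurtirle/: /i/ is a high vowel immediately before /r/, so it lowers to [e]. /u/ is a high vowel immediately before /r/, so it lowers to [o]. /i/ is a high vowel immediately before /r/, so it lowers to [e]. → [gersiorterle].

perferilzihor, troorrerku, fugutororivi, gersiorterle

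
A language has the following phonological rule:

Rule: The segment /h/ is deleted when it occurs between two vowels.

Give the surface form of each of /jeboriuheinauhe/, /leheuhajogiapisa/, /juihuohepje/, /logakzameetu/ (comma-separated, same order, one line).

/jeboriuheinauhe/: /h/ occurs between vowels /u/ and /e/, so it deletes. /h/ occurs between vowels /u/ and /e/, so it deletes. → [jeboriueinaue].
/leheuhajogiapisa/: /h/ occurs between vowels /e/ and /e/, so it deletes. /h/ occurs between vowels /u/ and /a/, so it deletes. → [leeuajogiapisa].
/juihuohepje/: /h/ occurs between vowels /i/ and /u/, so it deletes. /h/ occurs between vowels /o/ and /e/, so it deletes. → [juiuoepje].
/logakzameetu/: the rule's environment is not met; surfaces unchanged as [logakzameetu].

jeboriueinaue, leeuajogiapisa, juiuoepje, logakzameetu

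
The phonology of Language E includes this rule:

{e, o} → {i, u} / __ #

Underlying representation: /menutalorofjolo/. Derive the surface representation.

menutalorofjolu

/o/ is a mid vowel in word-final position, so it raises to [u].
Surface form: [menutalorofjolu].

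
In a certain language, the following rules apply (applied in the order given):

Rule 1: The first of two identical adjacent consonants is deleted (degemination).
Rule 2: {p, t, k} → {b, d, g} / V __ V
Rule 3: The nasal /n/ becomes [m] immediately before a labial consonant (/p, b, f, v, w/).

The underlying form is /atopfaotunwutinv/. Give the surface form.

adopfaodumwudimv

Rule 1 (degemination): no segment meets the environment; /atopfaotunwutinv/ is unchanged.
Rule 2 (intervocalic voicing): /t/ is a voiceless stop between vowels /a/ and /o/, so it voices to [d]. /t/ is a voiceless stop between vowels /o/ and /u/, so it voices to [d]. /t/ is a voiceless stop between vowels /u/ and /i/, so it voices to [d]. /atopfaotunwutinv/ → adopfaodunwudinv.
Rule 3 (nasal place assimilation): /n/ precedes the labial consonant /w/, so it assimilates in place to [m]. /n/ precedes the labial consonant /v/, so it assimilates in place to [m]. /adopfaodunwudinv/ → adopfaodumwudimv.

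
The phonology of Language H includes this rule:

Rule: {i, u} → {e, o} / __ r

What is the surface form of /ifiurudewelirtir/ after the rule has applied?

ifiorudewelerter

Scanning /ifiurudewelirtir/: /i/ at position 1 is not in the conditioning environment; /i/ at position 3 is not in the conditioning environment; /u/ is a high vowel immediately before /r/, so it lowers to [o]; /u/ at position 6 is not in the conditioning environment; /i/ is a high vowel immediately before /r/, so it lowers to [e]; /i/ is a high vowel immediately before /r/, so it lowers to [e].
Result: [ifiorudewelerter].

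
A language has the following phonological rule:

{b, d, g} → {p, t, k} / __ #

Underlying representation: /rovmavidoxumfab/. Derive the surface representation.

/b/ is a voiced stop in word-final position, so it devoices to [p].
The other instance of /d/ does not occur in the required environment and remains unchanged.
Surface form: [rovmavidoxumfap].

rovmavidoxumfap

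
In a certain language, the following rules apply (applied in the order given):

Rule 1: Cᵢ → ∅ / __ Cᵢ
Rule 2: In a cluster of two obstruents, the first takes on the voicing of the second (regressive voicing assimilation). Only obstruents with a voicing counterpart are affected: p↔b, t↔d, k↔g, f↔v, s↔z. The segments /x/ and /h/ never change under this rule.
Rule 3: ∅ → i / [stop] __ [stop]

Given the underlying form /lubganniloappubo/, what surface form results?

lubiganiloapubo

Rule 1 (degemination): /nn/ is a geminate; the first /n/ deletes. /pp/ is a geminate; the first /p/ deletes. /lubganniloappubo/ → lubganiloapubo.
Rule 2 (regressive voicing assimilation): no segment meets the environment; /lubganiloapubo/ is unchanged.
Rule 3 (stop-cluster i-epenthesis): /b/ and /g/ form a stop–stop cluster, so [i] is inserted between them. /lubganiloapubo/ → lubiganiloapubo.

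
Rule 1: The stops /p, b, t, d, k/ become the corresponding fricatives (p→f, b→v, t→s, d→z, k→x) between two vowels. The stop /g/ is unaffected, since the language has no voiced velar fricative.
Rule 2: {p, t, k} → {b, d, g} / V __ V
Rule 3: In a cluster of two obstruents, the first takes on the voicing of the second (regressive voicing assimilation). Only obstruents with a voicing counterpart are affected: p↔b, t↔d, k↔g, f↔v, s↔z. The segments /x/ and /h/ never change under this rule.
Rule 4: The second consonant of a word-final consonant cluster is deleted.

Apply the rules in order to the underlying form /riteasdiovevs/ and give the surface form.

riseazdiovef

Rule 1 (intervocalic spirantization): /t/ is a stop between vowels /i/ and /e/, so it spirantizes to the fricative [s]. /riteasdiovevs/ → riseasdiovevs.
Rule 2 (intervocalic voicing): no segment meets the environment; /riseasdiovevs/ is unchanged.
Rule 3 (regressive voicing assimilation): /s/ precedes the voiced obstruent /d/, so it voices to [z] by assimilation. /v/ precedes the voiceless obstruent /s/, so it devoices to [f] by assimilation. /riseasdiovevs/ → riseazdiovefs.
Rule 4 (final cluster simplification): /s/ is the second consonant of a word-final cluster /fs/, so it deletes. /riseazdiovefs/ → riseazdiovef.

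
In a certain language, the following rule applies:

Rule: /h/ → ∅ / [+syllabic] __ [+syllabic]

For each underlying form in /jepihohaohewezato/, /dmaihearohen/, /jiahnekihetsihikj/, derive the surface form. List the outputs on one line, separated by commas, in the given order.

jepioaoewezato, dmaiearoen, jiahnekietsiikj

/jepihohaohewezato/: /h/ occurs between vowels /i/ and /o/, so it deletes. /h/ occurs between vowels /o/ and /a/, so it deletes. /h/ occurs between vowels /o/ and /e/, so it deletes. → [jepioaoewezato].
/dmaihearohen/: /h/ occurs between vowels /i/ and /e/, so it deletes. /h/ occurs between vowels /o/ and /e/, so it deletes. → [dmaiearoen].
/jiahnekihetsihikj/: /h/ occurs between vowels /i/ and /e/, so it deletes. /h/ occurs between vowels /i/ and /i/, so it deletes. → [jiahnekietsiikj].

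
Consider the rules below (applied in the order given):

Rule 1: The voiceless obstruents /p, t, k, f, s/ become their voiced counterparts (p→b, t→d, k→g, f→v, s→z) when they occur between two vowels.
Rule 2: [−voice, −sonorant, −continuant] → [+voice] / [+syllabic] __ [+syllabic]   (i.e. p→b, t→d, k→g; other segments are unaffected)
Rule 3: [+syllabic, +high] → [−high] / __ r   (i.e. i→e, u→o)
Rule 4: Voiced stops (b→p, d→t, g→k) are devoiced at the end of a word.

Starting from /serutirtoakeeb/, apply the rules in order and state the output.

Rule 1 (intervocalic voicing): /t/ is a voiceless obstruent between vowels /u/ and /i/, so it voices to [d]. /k/ is a voiceless obstruent between vowels /a/ and /e/, so it voices to [g]. /serutirtoakeeb/ → serudirtoageeb.
Rule 2 (intervocalic voicing): no segment meets the environment; /serudirtoageeb/ is unchanged.
Rule 3 (pre-rhotic lowering): /i/ is a high vowel immediately before /r/, so it lowers to [e]. /serudirtoageeb/ → serudertoageeb.
Rule 4 (final devoicing): /b/ is a voiced stop in word-final position, so it devoices to [p]. /serudertoageeb/ → serudertoageep.

serudertoageep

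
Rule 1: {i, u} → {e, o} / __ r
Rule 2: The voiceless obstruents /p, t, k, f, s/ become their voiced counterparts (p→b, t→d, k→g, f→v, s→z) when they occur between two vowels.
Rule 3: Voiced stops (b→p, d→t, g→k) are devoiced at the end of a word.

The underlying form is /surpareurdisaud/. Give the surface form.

Rule 1 (pre-rhotic lowering): /u/ is a high vowel immediately before /r/, so it lowers to [o]. /u/ is a high vowel immediately before /r/, so it lowers to [o]. /surpareurdisaud/ → sorpareordisaud.
Rule 2 (intervocalic voicing): /s/ is a voiceless obstruent between vowels /i/ and /a/, so it voices to [z]. /sorpareordisaud/ → sorpareordizaud.
Rule 3 (final devoicing): /d/ is a voiced stop in word-final position, so it devoices to [t]. /sorpareordizaud/ → sorpareordizaut.

sorpareordizaut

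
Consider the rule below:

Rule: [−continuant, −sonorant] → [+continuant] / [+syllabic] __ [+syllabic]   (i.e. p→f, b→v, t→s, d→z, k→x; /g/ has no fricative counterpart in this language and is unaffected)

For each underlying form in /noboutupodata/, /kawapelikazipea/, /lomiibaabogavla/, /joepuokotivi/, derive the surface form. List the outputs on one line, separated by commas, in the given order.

novousufozasa, kawafelixazifea, lomiivaavogavla, joefuoxosivi

/noboutupodata/: /b/ is a stop between vowels /o/ and /o/, so it spirantizes to the fricative [v]. /t/ is a stop between vowels /u/ and /u/, so it spirantizes to the fricative [s]. /p/ is a stop between vowels /u/ and /o/, so it spirantizes to the fricative [f]. /d/ is a stop between vowels /o/ and /a/, so it spirantizes to the fricative [z]. /t/ is a stop between vowels /a/ and /a/, so it spirantizes to the fricative [s]. → [novousufozasa].
/kawapelikazipea/: /p/ is a stop between vowels /a/ and /e/, so it spirantizes to the fricative [f]. /k/ is a stop between vowels /i/ and /a/, so it spirantizes to the fricative [x]. /p/ is a stop between vowels /i/ and /e/, so it spirantizes to the fricative [f]. → [kawafelixazifea].
/lomiibaabogavla/: /b/ is a stop between vowels /i/ and /a/, so it spirantizes to the fricative [v]. /b/ is a stop between vowels /a/ and /o/, so it spirantizes to the fricative [v]. → [lomiivaavogavla].
/joepuokotivi/: /p/ is a stop between vowels /e/ and /u/, so it spirantizes to the fricative [f]. /k/ is a stop between vowels /o/ and /o/, so it spirantizes to the fricative [x]. /t/ is a stop between vowels /o/ and /i/, so it spirantizes to the fricative [s]. → [joefuoxosivi].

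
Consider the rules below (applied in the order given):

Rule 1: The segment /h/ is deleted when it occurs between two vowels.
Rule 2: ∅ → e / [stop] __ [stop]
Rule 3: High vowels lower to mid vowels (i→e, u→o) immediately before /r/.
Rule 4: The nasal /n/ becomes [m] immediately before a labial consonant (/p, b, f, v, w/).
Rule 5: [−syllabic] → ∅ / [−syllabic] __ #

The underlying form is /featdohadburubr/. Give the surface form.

featedoadeborub

Rule 1 (intervocalic h-deletion): /h/ occurs between vowels /o/ and /a/, so it deletes. /featdohadburubr/ → featdoadburubr.
Rule 2 (stop-cluster e-epenthesis): /t/ and /d/ form a stop–stop cluster, so [e] is inserted between them. /d/ and /b/ form a stop–stop cluster, so [e] is inserted between them. /featdoadburubr/ → featedoadeburubr.
Rule 3 (pre-rhotic lowering): /u/ is a high vowel immediately before /r/, so it lowers to [o]. /featedoadeburubr/ → featedoadeborubr.
Rule 4 (nasal place assimilation): no segment meets the environment; /featedoadeborubr/ is unchanged.
Rule 5 (final cluster simplification): /r/ is the second consonant of a word-final cluster /br/, so it deletes. /featedoadeborubr/ → featedoadeborub.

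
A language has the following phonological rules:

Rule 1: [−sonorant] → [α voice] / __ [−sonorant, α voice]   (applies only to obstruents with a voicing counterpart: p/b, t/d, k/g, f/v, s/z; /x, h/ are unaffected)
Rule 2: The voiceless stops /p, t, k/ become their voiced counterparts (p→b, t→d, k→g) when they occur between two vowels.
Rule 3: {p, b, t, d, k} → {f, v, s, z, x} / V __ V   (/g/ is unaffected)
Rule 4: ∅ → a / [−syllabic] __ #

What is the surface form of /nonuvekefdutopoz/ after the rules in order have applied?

Rule 1 (regressive voicing assimilation): /f/ precedes the voiced obstruent /d/, so it voices to [v] by assimilation. /nonuvekefdutopoz/ → nonuvekevdutopoz.
Rule 2 (intervocalic voicing): /k/ is a voiceless stop between vowels /e/ and /e/, so it voices to [g]. /t/ is a voiceless stop between vowels /u/ and /o/, so it voices to [d]. /p/ is a voiceless stop between vowels /o/ and /o/, so it voices to [b]. /nonuvekevdutopoz/ → nonuvegevdudoboz.
Rule 3 (intervocalic spirantization): /d/ is a stop between vowels /u/ and /o/, so it spirantizes to the fricative [z]. /b/ is a stop between vowels /o/ and /o/, so it spirantizes to the fricative [v]. /nonuvegevdudoboz/ → nonuvegevduzovoz.
Rule 4 (final a-epenthesis): the form ends in the consonant /z/, so [a] is inserted word-finally. /nonuvegevduzovoz/ → nonuvegevduzovoza.

nonuvegevduzovoza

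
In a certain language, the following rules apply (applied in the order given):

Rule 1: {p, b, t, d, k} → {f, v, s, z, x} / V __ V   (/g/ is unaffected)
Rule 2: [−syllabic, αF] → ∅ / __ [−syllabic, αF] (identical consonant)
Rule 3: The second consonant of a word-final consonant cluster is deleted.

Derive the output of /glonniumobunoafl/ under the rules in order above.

gloniumovunoaf

Rule 1 (intervocalic spirantization): /b/ is a stop between vowels /o/ and /u/, so it spirantizes to the fricative [v]. /glonniumobunoafl/ → glonniumovunoafl.
Rule 2 (degemination): /nn/ is a geminate; the first /n/ deletes. /glonniumovunoafl/ → gloniumovunoafl.
Rule 3 (final cluster simplification): /l/ is the second consonant of a word-final cluster /fl/, so it deletes. /gloniumovunoafl/ → gloniumovunoaf.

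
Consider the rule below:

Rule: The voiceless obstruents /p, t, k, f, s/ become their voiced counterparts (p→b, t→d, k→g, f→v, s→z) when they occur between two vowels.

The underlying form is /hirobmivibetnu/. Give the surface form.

hirobmivibetnu

No segment of /hirobmivibetnu/ meets the structural description of the rule, so the form surfaces unchanged.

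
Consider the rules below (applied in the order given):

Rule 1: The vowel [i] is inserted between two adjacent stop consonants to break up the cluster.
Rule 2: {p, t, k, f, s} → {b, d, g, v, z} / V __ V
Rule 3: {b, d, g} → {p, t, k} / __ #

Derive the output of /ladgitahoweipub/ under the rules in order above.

ladigidahoweibup

Rule 1 (stop-cluster i-epenthesis): /d/ and /g/ form a stop–stop cluster, so [i] is inserted between them. /ladgitahoweipub/ → ladigitahoweipub.
Rule 2 (intervocalic voicing): /t/ is a voiceless obstruent between vowels /i/ and /a/, so it voices to [d]. /p/ is a voiceless obstruent between vowels /i/ and /u/, so it voices to [b]. /ladigitahoweipub/ → ladigidahoweibub.
Rule 3 (final devoicing): /b/ is a voiced stop in word-final position, so it devoices to [p]. /ladigidahoweibub/ → ladigidahoweibup.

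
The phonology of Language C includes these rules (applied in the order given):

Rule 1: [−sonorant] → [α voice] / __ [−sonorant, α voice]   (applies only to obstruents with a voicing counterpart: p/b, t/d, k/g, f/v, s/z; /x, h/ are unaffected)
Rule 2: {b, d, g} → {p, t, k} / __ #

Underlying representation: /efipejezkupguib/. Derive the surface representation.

efipejeskubguip

Rule 1 (regressive voicing assimilation): /z/ precedes the voiceless obstruent /k/, so it devoices to [s] by assimilation. /p/ precedes the voiced obstruent /g/, so it voices to [b] by assimilation. /efipejezkupguib/ → efipejeskubguib.
Rule 2 (final devoicing): /b/ is a voiced stop in word-final position, so it devoices to [p]. /efipejeskubguib/ → efipejeskubguip.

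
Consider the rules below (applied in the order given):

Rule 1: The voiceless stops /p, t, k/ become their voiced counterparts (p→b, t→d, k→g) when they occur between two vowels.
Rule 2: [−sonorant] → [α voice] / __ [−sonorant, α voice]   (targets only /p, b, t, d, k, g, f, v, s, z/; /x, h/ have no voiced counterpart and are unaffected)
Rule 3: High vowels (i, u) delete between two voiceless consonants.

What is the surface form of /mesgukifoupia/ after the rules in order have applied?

mezgugifoubia

Rule 1 (intervocalic voicing): /k/ is a voiceless stop between vowels /u/ and /i/, so it voices to [g]. /p/ is a voiceless stop between vowels /u/ and /i/, so it voices to [b]. /mesgukifoupia/ → mesgugifoubia.
Rule 2 (regressive voicing assimilation): /s/ precedes the voiced obstruent /g/, so it voices to [z] by assimilation. /mesgugifoubia/ → mezgugifoubia.
Rule 3 (high vowel syncope): no segment meets the environment; /mezgugifoubia/ is unchanged.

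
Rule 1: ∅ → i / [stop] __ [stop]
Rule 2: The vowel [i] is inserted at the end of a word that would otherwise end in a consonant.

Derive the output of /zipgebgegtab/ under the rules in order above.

zipigebigegitabi

Rule 1 (stop-cluster i-epenthesis): /p/ and /g/ form a stop–stop cluster, so [i] is inserted between them. /b/ and /g/ form a stop–stop cluster, so [i] is inserted between them. /g/ and /t/ form a stop–stop cluster, so [i] is inserted between them. /zipgebgegtab/ → zipigebigegitab.
Rule 2 (final i-epenthesis): the form ends in the consonant /b/, so [i] is inserted word-finally. /zipigebigegitab/ → zipigebigegitabi.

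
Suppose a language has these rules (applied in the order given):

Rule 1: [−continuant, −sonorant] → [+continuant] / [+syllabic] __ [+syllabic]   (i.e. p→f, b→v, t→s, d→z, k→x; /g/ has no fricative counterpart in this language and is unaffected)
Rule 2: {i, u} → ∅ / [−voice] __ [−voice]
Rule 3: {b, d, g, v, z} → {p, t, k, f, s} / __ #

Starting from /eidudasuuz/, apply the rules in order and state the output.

Rule 1 (intervocalic spirantization): /d/ is a stop between vowels /i/ and /u/, so it spirantizes to the fricative [z]. /d/ is a stop between vowels /u/ and /a/, so it spirantizes to the fricative [z]. /eidudasuuz/ → eizuzasuuz.
Rule 2 (high vowel syncope): no segment meets the environment; /eizuzasuuz/ is unchanged.
Rule 3 (final devoicing): /z/ is a voiced obstruent in word-final position, so it devoices to [s]. /eizuzasuuz/ → eizuzasuus.

eizuzasuus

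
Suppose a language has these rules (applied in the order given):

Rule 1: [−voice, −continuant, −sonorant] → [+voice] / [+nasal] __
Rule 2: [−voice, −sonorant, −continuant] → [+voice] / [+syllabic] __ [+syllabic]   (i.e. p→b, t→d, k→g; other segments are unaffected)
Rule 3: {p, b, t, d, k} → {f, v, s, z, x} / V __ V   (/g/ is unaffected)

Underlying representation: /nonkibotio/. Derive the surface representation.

Rule 1 (post-nasal voicing): /k/ is a voiceless stop immediately after the nasal /n/, so it voices to [g]. /nonkibotio/ → nongibotio.
Rule 2 (intervocalic voicing): /t/ is a voiceless stop between vowels /o/ and /i/, so it voices to [d]. /nongibotio/ → nongibodio.
Rule 3 (intervocalic spirantization): /b/ is a stop between vowels /i/ and /o/, so it spirantizes to the fricative [v]. /d/ is a stop between vowels /o/ and /i/, so it spirantizes to the fricative [z]. /nongibodio/ → nongivozio.

nongivozio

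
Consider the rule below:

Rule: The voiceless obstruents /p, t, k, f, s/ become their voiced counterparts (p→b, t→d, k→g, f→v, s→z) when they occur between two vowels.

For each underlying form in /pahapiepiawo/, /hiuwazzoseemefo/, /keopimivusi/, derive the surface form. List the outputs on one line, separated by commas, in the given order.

/pahapiepiawo/: /p/ is a voiceless obstruent between vowels /a/ and /i/, so it voices to [b]. /p/ is a voiceless obstruent between vowels /e/ and /i/, so it voices to [b]. → [pahabiebiawo].
/hiuwazzoseemefo/: /s/ is a voiceless obstruent between vowels /o/ and /e/, so it voices to [z]. /f/ is a voiceless obstruent between vowels /e/ and /o/, so it voices to [v]. → [hiuwazzozeemevo].
/keopimivusi/: /p/ is a voiceless obstruent between vowels /o/ and /i/, so it voices to [b]. /s/ is a voiceless obstruent between vowels /u/ and /i/, so it voices to [z]. → [keobimivuzi].

pahabiebiawo, hiuwazzozeemevo, keobimivuzi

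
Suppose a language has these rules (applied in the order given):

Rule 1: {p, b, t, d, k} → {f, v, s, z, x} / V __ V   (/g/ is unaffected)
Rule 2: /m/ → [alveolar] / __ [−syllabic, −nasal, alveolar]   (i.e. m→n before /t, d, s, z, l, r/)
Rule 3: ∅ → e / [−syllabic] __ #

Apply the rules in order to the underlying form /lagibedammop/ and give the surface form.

lagivezammope

Rule 1 (intervocalic spirantization): /b/ is a stop between vowels /i/ and /e/, so it spirantizes to the fricative [v]. /d/ is a stop between vowels /e/ and /a/, so it spirantizes to the fricative [z]. /lagibedammop/ → lagivezammop.
Rule 2 (nasal place assimilation): no segment meets the environment; /lagivezammop/ is unchanged.
Rule 3 (final e-epenthesis): the form ends in the consonant /p/, so [e] is inserted word-finally. /lagivezammop/ → lagivezammope.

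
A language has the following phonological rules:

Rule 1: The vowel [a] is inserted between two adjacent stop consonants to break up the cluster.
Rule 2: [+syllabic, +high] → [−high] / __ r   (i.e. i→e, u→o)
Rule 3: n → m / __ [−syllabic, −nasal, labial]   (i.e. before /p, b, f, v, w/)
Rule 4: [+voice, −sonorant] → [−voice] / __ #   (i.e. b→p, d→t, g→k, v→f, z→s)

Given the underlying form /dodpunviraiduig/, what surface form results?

Rule 1 (stop-cluster a-epenthesis): /d/ and /p/ form a stop–stop cluster, so [a] is inserted between them. /dodpunviraiduig/ → dodapunviraiduig.
Rule 2 (pre-rhotic lowering): /i/ is a high vowel immediately before /r/, so it lowers to [e]. /dodapunviraiduig/ → dodapunveraiduig.
Rule 3 (nasal place assimilation): /n/ precedes the labial consonant /v/, so it assimilates in place to [m]. /dodapunveraiduig/ → dodapumveraiduig.
Rule 4 (final devoicing): /g/ is a voiced obstruent in word-final position, so it devoices to [k]. /dodapumveraiduig/ → dodapumveraiduik.

dodapumveraiduik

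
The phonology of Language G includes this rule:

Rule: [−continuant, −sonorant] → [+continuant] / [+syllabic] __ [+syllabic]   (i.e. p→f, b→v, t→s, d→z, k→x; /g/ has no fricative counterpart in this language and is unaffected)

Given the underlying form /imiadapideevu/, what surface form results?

imiazafizeevu

/d/ is a stop between vowels /a/ and /a/, so it spirantizes to the fricative [z].
/p/ is a stop between vowels /a/ and /i/, so it spirantizes to the fricative [f].
/d/ is a stop between vowels /i/ and /e/, so it spirantizes to the fricative [z].
Surface form: [imiazafizeevu].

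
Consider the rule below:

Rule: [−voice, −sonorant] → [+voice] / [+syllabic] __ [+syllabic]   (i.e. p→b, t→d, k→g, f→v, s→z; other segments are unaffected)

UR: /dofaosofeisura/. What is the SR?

/f/ is a voiceless obstruent between vowels /o/ and /a/, so it voices to [v].
/s/ is a voiceless obstruent between vowels /o/ and /o/, so it voices to [z].
/f/ is a voiceless obstruent between vowels /o/ and /e/, so it voices to [v].
/s/ is a voiceless obstruent between vowels /i/ and /u/, so it voices to [z].
Surface form: [dovaozoveizura].

dovaozoveizura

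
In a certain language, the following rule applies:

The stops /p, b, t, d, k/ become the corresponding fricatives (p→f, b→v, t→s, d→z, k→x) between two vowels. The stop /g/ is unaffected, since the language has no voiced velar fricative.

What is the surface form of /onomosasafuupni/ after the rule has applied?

No segment of /onomosasafuupni/ meets the structural description of the rule, so the form surfaces unchanged.

onomosasafuupni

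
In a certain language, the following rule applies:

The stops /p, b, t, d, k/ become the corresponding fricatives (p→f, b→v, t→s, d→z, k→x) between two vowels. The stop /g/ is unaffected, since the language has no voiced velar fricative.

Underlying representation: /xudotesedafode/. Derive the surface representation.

xuzosesezafoze

/d/ is a stop between vowels /u/ and /o/, so it spirantizes to the fricative [z].
/t/ is a stop between vowels /o/ and /e/, so it spirantizes to the fricative [s].
/d/ is a stop between vowels /e/ and /a/, so it spirantizes to the fricative [z].
/d/ is a stop between vowels /o/ and /e/, so it spirantizes to the fricative [z].
Surface form: [xuzosesezafoze].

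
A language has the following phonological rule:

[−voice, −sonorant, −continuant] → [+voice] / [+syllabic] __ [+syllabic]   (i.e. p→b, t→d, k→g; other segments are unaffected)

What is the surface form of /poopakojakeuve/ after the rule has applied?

poobagojageuve

Scanning /poopakojakeuve/: /p/ at position 1 is not in the conditioning environment; /p/ is a voiceless stop between vowels /o/ and /a/, so it voices to [b]; /k/ is a voiceless stop between vowels /a/ and /o/, so it voices to [g]; /k/ is a voiceless stop between vowels /a/ and /e/, so it voices to [g].
Result: [poobagojageuve].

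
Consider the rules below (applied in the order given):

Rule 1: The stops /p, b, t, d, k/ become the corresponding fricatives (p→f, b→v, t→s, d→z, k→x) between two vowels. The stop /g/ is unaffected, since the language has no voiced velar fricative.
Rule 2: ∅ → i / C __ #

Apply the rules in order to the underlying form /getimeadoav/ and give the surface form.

gesimeazoavi

Rule 1 (intervocalic spirantization): /t/ is a stop between vowels /e/ and /i/, so it spirantizes to the fricative [s]. /d/ is a stop between vowels /a/ and /o/, so it spirantizes to the fricative [z]. /getimeadoav/ → gesimeazoav.
Rule 2 (final i-epenthesis): the form ends in the consonant /v/, so [i] is inserted word-finally. /gesimeazoav/ → gesimeazoavi.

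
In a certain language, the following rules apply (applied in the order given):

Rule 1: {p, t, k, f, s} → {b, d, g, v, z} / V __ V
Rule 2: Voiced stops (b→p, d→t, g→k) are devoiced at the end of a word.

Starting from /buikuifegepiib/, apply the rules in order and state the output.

Rule 1 (intervocalic voicing): /k/ is a voiceless obstruent between vowels /i/ and /u/, so it voices to [g]. /f/ is a voiceless obstruent between vowels /i/ and /e/, so it voices to [v]. /p/ is a voiceless obstruent between vowels /e/ and /i/, so it voices to [b]. /buikuifegepiib/ → buiguivegebiib.
Rule 2 (final devoicing): /b/ is a voiced stop in word-final position, so it devoices to [p]. /buiguivegebiib/ → buiguivegebiip.

buiguivegebiip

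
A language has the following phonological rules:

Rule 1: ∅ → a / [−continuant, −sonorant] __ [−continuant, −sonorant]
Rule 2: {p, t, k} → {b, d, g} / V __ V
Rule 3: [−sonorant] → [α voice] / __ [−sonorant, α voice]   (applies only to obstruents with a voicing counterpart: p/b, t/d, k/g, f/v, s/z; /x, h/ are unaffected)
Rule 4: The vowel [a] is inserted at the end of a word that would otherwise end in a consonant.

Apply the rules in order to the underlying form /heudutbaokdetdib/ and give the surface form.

heududabaogadedadiba

Rule 1 (stop-cluster a-epenthesis): /t/ and /b/ form a stop–stop cluster, so [a] is inserted between them. /k/ and /d/ form a stop–stop cluster, so [a] is inserted between them. /t/ and /d/ form a stop–stop cluster, so [a] is inserted between them. /heudutbaokdetdib/ → heudutabaokadetadib.
Rule 2 (intervocalic voicing): /t/ is a voiceless stop between vowels /u/ and /a/, so it voices to [d]. /k/ is a voiceless stop between vowels /o/ and /a/, so it voices to [g]. /t/ is a voiceless stop between vowels /e/ and /a/, so it voices to [d]. /heudutabaokadetadib/ → heududabaogadedadib.
Rule 3 (regressive voicing assimilation): no segment meets the environment; /heududabaogadedadib/ is unchanged.
Rule 4 (final a-epenthesis): the form ends in the consonant /b/, so [a] is inserted word-finally. /heududabaogadedadib/ → heududabaogadedadiba.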